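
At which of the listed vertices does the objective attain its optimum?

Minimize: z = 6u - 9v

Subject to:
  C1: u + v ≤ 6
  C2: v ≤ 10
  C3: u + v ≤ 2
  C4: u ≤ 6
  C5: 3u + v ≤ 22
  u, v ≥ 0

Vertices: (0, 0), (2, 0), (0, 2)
Evaluating z = 6u - 9v at each vertex:
  (0, 0): z = 0
  (2, 0): z = 12
  (0, 2): z = -18

The smallest value is z = -18, attained at (0, 2).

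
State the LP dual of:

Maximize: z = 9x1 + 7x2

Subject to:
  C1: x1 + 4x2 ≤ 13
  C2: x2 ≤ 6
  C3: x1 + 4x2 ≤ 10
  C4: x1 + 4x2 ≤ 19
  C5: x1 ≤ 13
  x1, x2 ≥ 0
Minimize: z = 13y1 + 6y2 + 10y3 + 19y4 + 13y5

Subject to:
  C1: -y1 - y3 - y4 - y5 ≤ -9
  C2: -4y1 - y2 - 4y3 - 4y4 ≤ -7
  y1, y2, y3, y4, y5 ≥ 0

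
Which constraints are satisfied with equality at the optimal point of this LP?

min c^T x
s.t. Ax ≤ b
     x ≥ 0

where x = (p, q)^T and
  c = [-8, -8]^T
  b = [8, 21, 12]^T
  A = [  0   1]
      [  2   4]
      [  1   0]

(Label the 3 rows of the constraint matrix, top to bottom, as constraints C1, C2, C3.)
Optimal: p = 10.5, q = 0
Slack at optimum:
  C1: slack = 8
  C2: slack = 0 (binding)
  C3: slack = 1.5
  p ≥ 0: p = 10.5
  q ≥ 0: q = 0 (binding)
Binding constraints: C2, q ≥ 0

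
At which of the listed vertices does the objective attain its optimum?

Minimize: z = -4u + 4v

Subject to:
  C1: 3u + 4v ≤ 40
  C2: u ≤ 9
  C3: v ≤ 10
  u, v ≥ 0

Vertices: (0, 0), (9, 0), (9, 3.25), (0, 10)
(9, 0) with z = -36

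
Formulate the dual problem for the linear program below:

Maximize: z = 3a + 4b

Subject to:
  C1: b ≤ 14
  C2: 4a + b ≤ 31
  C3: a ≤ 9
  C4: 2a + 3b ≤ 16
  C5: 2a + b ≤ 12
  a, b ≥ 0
Minimize: z = 14y1 + 31y2 + 9y3 + 16y4 + 12y5

Subject to:
  C1: -4y2 - y3 - 2y4 - 2y5 ≤ -3
  C2: -y1 - y2 - 3y4 - y5 ≤ -4
  y1, y2, y3, y4, y5 ≥ 0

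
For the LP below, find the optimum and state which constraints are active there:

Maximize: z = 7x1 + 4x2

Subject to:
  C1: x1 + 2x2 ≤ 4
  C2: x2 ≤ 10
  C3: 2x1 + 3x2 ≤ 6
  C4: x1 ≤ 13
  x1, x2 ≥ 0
Optimal: x1 = 3, x2 = 0
Slack at optimum:
  C1: slack = 1
  C2: slack = 10
  C3: slack = 0 (binding)
  C4: slack = 10
  x1 ≥ 0: x1 = 3
  x2 ≥ 0: x2 = 0 (binding)
Binding constraints: C3, x2 ≥ 0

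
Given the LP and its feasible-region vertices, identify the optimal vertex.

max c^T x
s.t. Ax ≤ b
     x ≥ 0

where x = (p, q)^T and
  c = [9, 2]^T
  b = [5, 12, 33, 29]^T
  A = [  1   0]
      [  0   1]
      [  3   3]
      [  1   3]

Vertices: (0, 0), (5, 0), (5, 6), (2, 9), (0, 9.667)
(5, 6) with z = 57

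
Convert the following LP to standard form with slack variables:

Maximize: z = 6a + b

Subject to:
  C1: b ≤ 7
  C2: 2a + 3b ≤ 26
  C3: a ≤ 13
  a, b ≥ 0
max z = 6a + b

s.t.
  b + s1 = 7
  2a + 3b + s2 = 26
  a + s3 = 13
  a, b, s1, s2, s3 ≥ 0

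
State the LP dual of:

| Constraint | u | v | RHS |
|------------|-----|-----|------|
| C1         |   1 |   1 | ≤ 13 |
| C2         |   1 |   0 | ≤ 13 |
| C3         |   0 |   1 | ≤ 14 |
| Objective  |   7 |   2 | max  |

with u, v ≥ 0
Minimize: z = 13y1 + 13y2 + 14y3

Subject to:
  C1: -y1 - y2 ≤ -7
  C2: -y1 - y3 ≤ -2
  y1, y2, y3 ≥ 0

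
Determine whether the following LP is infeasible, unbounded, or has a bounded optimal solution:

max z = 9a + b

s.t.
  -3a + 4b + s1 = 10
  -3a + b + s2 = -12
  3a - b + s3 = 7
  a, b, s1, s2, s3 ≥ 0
The row 3a - b + s3 = 7 with s3 ≥ 0 requires 3a - b ≤ 7, while the row -3a + b + s2 = -12 with s2 ≥ 0 is equivalent to 3a - b ≥ 12. Together they would need 12 ≤ 3a - b ≤ 7, which is impossible since 12 > 7. No point satisfies all constraints.

The feasible region is empty; the LP is infeasible.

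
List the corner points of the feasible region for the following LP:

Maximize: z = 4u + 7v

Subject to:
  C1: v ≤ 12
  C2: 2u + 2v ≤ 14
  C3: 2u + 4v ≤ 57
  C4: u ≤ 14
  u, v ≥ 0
Each vertex is the intersection of two constraint boundaries that also satisfies all remaining constraints:
  u = 0 and v = 0 → (0, 0)
  2u + 2v = 14 and v = 0 → (7, 0)
  2u + 2v = 14 and u = 0 → (0, 7)

Vertices: (0, 0), (7, 0), (0, 7)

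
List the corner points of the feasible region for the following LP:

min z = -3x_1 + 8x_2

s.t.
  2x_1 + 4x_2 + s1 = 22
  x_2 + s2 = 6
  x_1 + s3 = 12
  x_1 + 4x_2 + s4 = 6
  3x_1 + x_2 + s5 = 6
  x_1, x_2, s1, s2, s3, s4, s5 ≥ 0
Each vertex is the intersection of two constraint boundaries that also satisfies all remaining constraints:
  x_1 = 0 and x_2 = 0 → (0, 0)
  3x_1 + x_2 = 6 and x_2 = 0 → (2, 0)
  x_1 + 4x_2 = 6 and 3x_1 + x_2 = 6 → (1.636, 1.091)
  x_1 + 4x_2 = 6 and x_1 = 0 → (0, 1.5)

Vertices: (0, 0), (2, 0), (1.636, 1.091), (0, 1.5)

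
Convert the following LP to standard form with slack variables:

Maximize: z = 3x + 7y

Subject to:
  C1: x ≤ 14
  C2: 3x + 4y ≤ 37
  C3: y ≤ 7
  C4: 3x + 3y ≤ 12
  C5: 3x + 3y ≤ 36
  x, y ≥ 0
max z = 3x + 7y

s.t.
  x + s1 = 14
  3x + 4y + s2 = 37
  y + s3 = 7
  3x + 3y + s4 = 12
  3x + 3y + s5 = 36
  x, y, s1, s2, s3, s4, s5 ≥ 0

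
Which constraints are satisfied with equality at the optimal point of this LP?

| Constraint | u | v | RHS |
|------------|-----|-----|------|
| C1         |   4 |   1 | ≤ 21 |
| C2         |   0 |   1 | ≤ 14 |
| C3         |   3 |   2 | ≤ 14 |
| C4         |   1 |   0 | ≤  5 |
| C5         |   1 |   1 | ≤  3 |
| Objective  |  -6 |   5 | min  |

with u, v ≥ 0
Optimal: u = 3, v = 0
Slack at optimum:
  C1: slack = 9
  C2: slack = 14
  C3: slack = 5
  C4: slack = 2
  C5: slack = 0 (binding)
  u ≥ 0: u = 3
  v ≥ 0: v = 0 (binding)
Binding constraints: C5, v ≥ 0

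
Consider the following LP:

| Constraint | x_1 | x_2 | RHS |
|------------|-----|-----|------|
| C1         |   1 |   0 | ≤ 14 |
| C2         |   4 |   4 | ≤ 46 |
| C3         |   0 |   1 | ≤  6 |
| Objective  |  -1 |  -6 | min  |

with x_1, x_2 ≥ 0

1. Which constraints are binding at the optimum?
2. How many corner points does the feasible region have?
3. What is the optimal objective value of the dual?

1. C2, C3
2. 4
3. -41.5 (by strong duality, equal to the primal optimum)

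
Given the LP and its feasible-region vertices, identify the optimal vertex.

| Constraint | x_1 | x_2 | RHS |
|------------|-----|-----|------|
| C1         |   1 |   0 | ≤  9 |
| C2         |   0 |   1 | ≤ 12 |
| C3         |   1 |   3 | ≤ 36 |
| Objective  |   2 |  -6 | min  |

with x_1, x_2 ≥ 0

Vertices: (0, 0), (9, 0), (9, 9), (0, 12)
Evaluating z = 2x_1 - 6x_2 at each vertex:
  (0, 0): z = 0
  (9, 0): z = 18
  (9, 9): z = -36
  (0, 12): z = -72

The smallest value is z = -72, attained at (0, 12).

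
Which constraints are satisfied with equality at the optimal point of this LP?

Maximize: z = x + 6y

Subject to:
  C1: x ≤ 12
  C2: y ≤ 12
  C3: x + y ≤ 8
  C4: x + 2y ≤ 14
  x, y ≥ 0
Optimal: x = 0, y = 7
Slack at optimum:
  C1: slack = 12
  C2: slack = 5
  C3: slack = 1
  C4: slack = 0 (binding)
  x ≥ 0: x = 0 (binding)
  y ≥ 0: y = 7
Binding constraints: C4, x ≥ 0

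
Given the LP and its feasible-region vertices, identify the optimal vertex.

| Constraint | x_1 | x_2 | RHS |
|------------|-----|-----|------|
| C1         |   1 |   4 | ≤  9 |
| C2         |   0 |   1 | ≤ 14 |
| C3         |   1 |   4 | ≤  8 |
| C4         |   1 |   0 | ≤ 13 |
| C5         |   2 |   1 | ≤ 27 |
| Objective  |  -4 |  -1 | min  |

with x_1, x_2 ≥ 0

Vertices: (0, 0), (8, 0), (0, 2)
Evaluating z = -4x_1 - x_2 at each vertex:
  (0, 0): z = 0
  (8, 0): z = -32
  (0, 2): z = -2

The smallest value is z = -32, attained at (8, 0).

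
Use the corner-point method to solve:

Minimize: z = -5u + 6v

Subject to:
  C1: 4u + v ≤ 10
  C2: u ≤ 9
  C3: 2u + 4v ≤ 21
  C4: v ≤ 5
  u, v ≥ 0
u = 2.5, v = 0, z = -12.5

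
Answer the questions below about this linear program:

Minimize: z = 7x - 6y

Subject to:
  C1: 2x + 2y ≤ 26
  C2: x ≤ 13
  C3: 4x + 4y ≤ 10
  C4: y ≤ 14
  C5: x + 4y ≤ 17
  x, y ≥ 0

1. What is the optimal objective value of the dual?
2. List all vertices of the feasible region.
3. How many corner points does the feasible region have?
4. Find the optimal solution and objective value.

1. -15 (by strong duality, equal to the primal optimum)
2. (0, 0), (2.5, 0), (0, 2.5)
3. 3
4. x = 0, y = 2.5, z = -15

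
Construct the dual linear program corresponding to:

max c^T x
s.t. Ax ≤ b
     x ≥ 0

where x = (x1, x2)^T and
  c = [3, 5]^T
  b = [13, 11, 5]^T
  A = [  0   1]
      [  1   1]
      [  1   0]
Minimize: z = 13y1 + 11y2 + 5y3

Subject to:
  C1: -y2 - y3 ≤ -3
  C2: -y1 - y2 ≤ -5
  y1, y2, y3 ≥ 0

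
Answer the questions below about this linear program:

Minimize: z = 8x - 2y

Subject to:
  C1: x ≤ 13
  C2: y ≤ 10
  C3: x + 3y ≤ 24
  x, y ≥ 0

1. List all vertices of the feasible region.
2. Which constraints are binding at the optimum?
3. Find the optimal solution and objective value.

1. (0, 0), (13, 0), (13, 3.667), (0, 8)
2. C3, x ≥ 0
3. x = 0, y = 8, z = -16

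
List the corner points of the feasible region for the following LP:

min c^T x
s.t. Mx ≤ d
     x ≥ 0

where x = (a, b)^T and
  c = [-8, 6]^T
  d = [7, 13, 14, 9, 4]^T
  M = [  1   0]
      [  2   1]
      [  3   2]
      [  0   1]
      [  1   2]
Each vertex is the intersection of two constraint boundaries that also satisfies all remaining constraints:
  a = 0 and b = 0 → (0, 0)
  a + 2b = 4 and b = 0 → (4, 0)
  a + 2b = 4 and a = 0 → (0, 2)

Vertices: (0, 0), (4, 0), (0, 2)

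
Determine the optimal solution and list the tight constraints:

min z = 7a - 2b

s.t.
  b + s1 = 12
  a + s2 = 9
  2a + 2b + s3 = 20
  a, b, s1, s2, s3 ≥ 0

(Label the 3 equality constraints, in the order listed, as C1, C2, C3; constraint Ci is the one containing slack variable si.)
Optimal: a = 0, b = 10
Slack at optimum:
  C1: slack = 2
  C2: slack = 9
  C3: slack = 0 (binding)
  a ≥ 0: a = 0 (binding)
  b ≥ 0: b = 10
Binding constraints: C3, a ≥ 0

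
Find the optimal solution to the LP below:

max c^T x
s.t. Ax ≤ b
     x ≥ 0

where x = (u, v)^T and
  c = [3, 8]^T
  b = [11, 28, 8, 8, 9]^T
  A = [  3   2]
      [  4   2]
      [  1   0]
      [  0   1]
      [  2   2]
Each vertex is the intersection of two constraint boundaries that also satisfies all remaining constraints:
  u = 0 and v = 0 → (0, 0)
  3u + 2v = 11 and v = 0 → (3.667, 0)
  3u + 2v = 11 and 2u + 2v = 9 → (2, 2.5)
  2u + 2v = 9 and u = 0 → (0, 4.5)

Evaluating z = 3u + 8v at each vertex:
  (0, 0): z = 0
  (3.667, 0): z = 11
  (2, 2.5): z = 26
  (0, 4.5): z = 36

The maximum is at (0, 4.5) with z = 36.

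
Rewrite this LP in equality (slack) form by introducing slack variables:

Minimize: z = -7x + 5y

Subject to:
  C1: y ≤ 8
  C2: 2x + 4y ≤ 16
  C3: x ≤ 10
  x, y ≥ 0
min z = -7x + 5y

s.t.
  y + s1 = 8
  2x + 4y + s2 = 16
  x + s3 = 10
  x, y, s1, s2, s3 ≥ 0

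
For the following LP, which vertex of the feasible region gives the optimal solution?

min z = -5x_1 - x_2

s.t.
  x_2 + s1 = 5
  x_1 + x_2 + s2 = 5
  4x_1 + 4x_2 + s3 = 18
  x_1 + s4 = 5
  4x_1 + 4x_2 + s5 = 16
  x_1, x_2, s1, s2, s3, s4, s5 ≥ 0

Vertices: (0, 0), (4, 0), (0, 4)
(4, 0) with z = -20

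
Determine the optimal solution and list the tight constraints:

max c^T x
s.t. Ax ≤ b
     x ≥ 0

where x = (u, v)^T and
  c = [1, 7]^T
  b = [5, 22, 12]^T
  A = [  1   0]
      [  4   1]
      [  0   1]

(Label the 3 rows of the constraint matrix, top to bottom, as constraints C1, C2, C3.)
Optimal: u = 2.5, v = 12
Binding: C2, C3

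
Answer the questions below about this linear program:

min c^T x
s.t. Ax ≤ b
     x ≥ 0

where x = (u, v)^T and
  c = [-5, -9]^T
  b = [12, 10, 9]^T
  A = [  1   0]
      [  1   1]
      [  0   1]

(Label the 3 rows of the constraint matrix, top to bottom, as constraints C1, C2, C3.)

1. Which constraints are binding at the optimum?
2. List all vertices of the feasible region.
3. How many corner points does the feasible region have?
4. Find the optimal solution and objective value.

1. C2, C3
2. (0, 0), (10, 0), (1, 9), (0, 9)
3. 4
4. u = 1, v = 9, z = -86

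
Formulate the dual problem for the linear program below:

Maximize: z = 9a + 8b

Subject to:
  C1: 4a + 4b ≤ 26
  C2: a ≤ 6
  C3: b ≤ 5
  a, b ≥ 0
Minimize: z = 26y1 + 6y2 + 5y3

Subject to:
  C1: -4y1 - y2 ≤ -9
  C2: -4y1 - y3 ≤ -8
  y1, y2, y3 ≥ 0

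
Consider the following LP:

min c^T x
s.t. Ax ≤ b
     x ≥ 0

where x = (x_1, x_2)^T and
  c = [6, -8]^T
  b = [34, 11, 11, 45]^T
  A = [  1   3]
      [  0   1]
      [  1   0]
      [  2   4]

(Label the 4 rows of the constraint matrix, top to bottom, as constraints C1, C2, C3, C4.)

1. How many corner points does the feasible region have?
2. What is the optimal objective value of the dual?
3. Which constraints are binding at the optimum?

1. 5
2. -88 (by strong duality, equal to the primal optimum)
3. C2, x_1 ≥ 0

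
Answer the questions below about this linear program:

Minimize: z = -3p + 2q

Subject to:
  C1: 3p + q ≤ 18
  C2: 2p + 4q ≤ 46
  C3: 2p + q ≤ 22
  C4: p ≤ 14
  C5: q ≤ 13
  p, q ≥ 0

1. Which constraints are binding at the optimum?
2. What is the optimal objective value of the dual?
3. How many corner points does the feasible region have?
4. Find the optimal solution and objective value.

1. C1, q ≥ 0
2. -18 (by strong duality, equal to the primal optimum)
3. 4
4. p = 6, q = 0, z = -18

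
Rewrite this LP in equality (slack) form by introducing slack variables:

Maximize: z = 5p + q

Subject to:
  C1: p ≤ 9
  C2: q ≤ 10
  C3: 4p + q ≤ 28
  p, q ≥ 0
max z = 5p + q

s.t.
  p + s1 = 9
  q + s2 = 10
  4p + q + s3 = 28
  p, q, s1, s2, s3 ≥ 0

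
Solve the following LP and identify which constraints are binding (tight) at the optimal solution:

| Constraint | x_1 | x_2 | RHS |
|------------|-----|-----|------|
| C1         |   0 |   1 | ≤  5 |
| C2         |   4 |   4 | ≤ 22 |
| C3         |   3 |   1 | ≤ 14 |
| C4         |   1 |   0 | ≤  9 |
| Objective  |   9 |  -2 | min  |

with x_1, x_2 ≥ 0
Optimal: x_1 = 0, x_2 = 5
Slack at optimum:
  C1: slack = 0 (binding)
  C2: slack = 2
  C3: slack = 9
  C4: slack = 9
  x_1 ≥ 0: x_1 = 0 (binding)
  x_2 ≥ 0: x_2 = 5
Binding constraints: C1, x_1 ≥ 0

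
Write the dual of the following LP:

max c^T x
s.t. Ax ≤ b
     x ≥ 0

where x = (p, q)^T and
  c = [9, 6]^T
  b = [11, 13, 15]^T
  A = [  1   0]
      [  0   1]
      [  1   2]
Minimize: z = 11y1 + 13y2 + 15y3

Subject to:
  C1: -y1 - y3 ≤ -9
  C2: -y2 - 2y3 ≤ -6
  y1, y2, y3 ≥ 0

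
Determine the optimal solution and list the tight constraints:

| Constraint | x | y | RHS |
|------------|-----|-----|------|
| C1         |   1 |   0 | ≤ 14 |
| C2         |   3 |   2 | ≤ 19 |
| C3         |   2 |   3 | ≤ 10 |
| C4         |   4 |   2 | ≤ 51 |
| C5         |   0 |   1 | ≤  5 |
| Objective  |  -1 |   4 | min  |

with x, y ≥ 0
Optimal: x = 5, y = 0
Slack at optimum:
  C1: slack = 9
  C2: slack = 4
  C3: slack = 0 (binding)
  C4: slack = 31
  C5: slack = 5
  x ≥ 0: x = 5
  y ≥ 0: y = 0 (binding)
Binding constraints: C3, y ≥ 0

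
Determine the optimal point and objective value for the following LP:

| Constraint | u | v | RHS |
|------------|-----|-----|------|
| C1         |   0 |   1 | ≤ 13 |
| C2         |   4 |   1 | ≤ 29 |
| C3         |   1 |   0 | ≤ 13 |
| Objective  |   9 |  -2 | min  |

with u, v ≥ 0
Each vertex is the intersection of two constraint boundaries that also satisfies all remaining constraints:
  u = 0 and v = 0 → (0, 0)
  4u + v = 29 and v = 0 → (7.25, 0)
  v = 13 and 4u + v = 29 → (4, 13)
  v = 13 and u = 0 → (0, 13)

Evaluating z = 9u - 2v at each vertex:
  (0, 0): z = 0
  (7.25, 0): z = 65.25
  (4, 13): z = 10
  (0, 13): z = -26

The minimum is at (0, 13) with z = -26.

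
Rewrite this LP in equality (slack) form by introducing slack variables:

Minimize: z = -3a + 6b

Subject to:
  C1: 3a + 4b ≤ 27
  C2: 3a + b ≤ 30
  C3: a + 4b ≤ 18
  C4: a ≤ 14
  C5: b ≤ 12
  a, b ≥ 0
min z = -3a + 6b

s.t.
  3a + 4b + s1 = 27
  3a + b + s2 = 30
  a + 4b + s3 = 18
  a + s4 = 14
  b + s5 = 12
  a, b, s1, s2, s3, s4, s5 ≥ 0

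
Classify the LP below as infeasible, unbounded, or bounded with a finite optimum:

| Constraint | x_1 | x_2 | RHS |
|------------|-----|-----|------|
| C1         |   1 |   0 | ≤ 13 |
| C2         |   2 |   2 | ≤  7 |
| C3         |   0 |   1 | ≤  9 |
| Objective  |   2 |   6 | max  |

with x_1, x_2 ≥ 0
The point (0, 3.5) satisfies every constraint, so the LP is feasible; the constraints give x_1 ≤ 13 and x_2 ≤ 9, which with x_1, x_2 ≥ 0 keep the feasible region inside a bounded box. A feasible, bounded LP attains a finite optimum at a vertex.

Feasible with finite optimum z* = 21 at (0, 3.5).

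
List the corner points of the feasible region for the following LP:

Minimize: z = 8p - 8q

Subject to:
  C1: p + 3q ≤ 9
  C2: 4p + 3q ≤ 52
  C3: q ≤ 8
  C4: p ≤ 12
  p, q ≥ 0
Each vertex is the intersection of two constraint boundaries that also satisfies all remaining constraints:
  p = 0 and q = 0 → (0, 0)
  p + 3q = 9 and q = 0 → (9, 0)
  p + 3q = 9 and p = 0 → (0, 3)

Vertices: (0, 0), (9, 0), (0, 3)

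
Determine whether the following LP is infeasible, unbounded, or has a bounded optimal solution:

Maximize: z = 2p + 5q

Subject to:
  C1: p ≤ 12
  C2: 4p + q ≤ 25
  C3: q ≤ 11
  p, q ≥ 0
The point (3.5, 11) satisfies every constraint, so the LP is feasible; the constraints give p ≤ 12 and q ≤ 11, which with p, q ≥ 0 keep the feasible region inside a bounded box. A feasible, bounded LP attains a finite optimum at a vertex.

Evaluating z = 2p + 5q at each vertex:
  (0, 0): z = 0
  (6.25, 0): z = 12.5
  (3.5, 11): z = 62
  (0, 11): z = 55

Feasible with finite optimum z* = 62 at (3.5, 11).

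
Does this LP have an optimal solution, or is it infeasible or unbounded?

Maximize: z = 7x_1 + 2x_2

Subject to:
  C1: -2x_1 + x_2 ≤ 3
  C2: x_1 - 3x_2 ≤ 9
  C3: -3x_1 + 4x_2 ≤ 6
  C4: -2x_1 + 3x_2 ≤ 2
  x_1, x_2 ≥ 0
Feasible point: (0, 0) satisfies every constraint, so the LP is feasible.
Direction d = (3, 1): for each constraint row a, a·d ≤ 0 —
  (-2)(3) + (1)(1) = -5 ≤ 0
  (1)(3) + (-3)(1) = 0 ≤ 0
  (-3)(3) + (4)(1) = -5 ≤ 0
  (-2)(3) + (3)(1) = -3 ≤ 0
and d ≥ 0, so (0, 0) + t·d stays feasible for every t ≥ 0. Along this ray z = 7x_1 + 2x_2 changes by 23 per unit t, so z → +∞.

Unbounded: there is a feasible ray along which z → +∞.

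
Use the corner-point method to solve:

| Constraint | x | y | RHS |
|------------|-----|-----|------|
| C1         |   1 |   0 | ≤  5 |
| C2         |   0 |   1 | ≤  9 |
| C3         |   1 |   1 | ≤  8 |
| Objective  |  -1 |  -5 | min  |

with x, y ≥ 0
x = 0, y = 8, z = -40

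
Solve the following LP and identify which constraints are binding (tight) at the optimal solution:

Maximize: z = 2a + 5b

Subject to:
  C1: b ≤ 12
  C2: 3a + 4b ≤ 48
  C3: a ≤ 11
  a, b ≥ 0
Optimal: a = 0, b = 12
Slack at optimum:
  C1: slack = 0 (binding)
  C2: slack = 0 (binding)
  C3: slack = 11
  a ≥ 0: a = 0 (binding)
  b ≥ 0: b = 12
Binding constraints: C1, C2, a ≥ 0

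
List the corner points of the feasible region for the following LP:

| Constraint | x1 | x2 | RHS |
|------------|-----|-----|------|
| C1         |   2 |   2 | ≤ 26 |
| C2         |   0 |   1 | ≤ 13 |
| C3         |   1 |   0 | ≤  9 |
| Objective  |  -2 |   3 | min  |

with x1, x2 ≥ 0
Each vertex is the intersection of two constraint boundaries that also satisfies all remaining constraints:
  x1 = 0 and x2 = 0 → (0, 0)
  x1 = 9 and x2 = 0 → (9, 0)
  2x1 + 2x2 = 26 and x1 = 9 → (9, 4)
  2x1 + 2x2 = 26 and x2 = 13 → (0, 13)

Vertices: (0, 0), (9, 0), (9, 4), (0, 13)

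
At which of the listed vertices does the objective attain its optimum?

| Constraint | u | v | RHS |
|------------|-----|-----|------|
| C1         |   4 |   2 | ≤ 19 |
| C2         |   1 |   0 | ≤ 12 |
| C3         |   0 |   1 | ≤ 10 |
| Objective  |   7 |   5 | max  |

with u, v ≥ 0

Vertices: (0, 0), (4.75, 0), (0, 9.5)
Evaluating z = 7u + 5v at each vertex:
  (0, 0): z = 0
  (4.75, 0): z = 33.25
  (0, 9.5): z = 47.5

The largest value is z = 47.5, attained at (0, 9.5).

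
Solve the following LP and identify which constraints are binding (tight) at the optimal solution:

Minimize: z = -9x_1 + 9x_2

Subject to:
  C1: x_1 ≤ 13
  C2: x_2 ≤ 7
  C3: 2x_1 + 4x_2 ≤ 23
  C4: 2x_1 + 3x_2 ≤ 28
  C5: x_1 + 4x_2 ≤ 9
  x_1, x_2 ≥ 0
Optimal: x_1 = 9, x_2 = 0
Slack at optimum:
  C1: slack = 4
  C2: slack = 7
  C3: slack = 5
  C4: slack = 10
  C5: slack = 0 (binding)
  x_1 ≥ 0: x_1 = 9
  x_2 ≥ 0: x_2 = 0 (binding)
Binding constraints: C5, x_2 ≥ 0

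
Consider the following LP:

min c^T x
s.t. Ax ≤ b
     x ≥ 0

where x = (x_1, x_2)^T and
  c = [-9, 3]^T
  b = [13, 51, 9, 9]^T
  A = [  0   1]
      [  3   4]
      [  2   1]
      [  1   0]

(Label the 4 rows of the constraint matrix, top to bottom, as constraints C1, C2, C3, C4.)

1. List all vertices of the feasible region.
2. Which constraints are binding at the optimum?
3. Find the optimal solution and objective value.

1. (0, 0), (4.5, 0), (0, 9)
2. C3, x_2 ≥ 0
3. x_1 = 4.5, x_2 = 0, z = -40.5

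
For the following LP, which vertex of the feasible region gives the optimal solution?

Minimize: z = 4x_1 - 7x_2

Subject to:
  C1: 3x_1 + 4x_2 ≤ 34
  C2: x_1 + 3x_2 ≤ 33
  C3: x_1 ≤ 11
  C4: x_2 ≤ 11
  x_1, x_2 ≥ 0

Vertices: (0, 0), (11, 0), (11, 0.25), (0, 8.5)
Evaluating z = 4x_1 - 7x_2 at each vertex:
  (0, 0): z = 0
  (11, 0): z = 44
  (11, 0.25): z = 42.25
  (0, 8.5): z = -59.5

The smallest value is z = -59.5, attained at (0, 8.5).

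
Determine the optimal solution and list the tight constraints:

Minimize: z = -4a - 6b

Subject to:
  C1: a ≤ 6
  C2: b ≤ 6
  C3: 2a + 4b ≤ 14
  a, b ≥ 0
Optimal: a = 6, b = 0.5
Binding: C1, C3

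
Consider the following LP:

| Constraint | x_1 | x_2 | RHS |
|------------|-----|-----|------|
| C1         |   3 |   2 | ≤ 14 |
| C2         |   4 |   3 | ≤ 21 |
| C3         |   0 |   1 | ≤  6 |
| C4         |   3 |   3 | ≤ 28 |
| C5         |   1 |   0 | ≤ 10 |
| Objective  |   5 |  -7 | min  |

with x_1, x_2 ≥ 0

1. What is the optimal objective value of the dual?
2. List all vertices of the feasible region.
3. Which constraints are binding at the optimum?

1. -42 (by strong duality, equal to the primal optimum)
2. (0, 0), (4.667, 0), (0.6667, 6), (0, 6)
3. C3, x_1 ≥ 0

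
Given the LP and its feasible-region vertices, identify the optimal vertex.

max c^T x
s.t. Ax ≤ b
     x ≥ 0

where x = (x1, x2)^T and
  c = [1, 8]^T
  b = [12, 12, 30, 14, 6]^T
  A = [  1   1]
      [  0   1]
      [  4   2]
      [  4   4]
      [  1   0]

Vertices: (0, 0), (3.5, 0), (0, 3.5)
Evaluating z = x1 + 8x2 at each vertex:
  (0, 0): z = 0
  (3.5, 0): z = 3.5
  (0, 3.5): z = 28

The largest value is z = 28, attained at (0, 3.5).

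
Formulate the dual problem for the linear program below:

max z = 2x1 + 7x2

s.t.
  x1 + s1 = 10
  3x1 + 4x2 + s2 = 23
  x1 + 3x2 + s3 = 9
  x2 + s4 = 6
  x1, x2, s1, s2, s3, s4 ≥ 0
Minimize: z = 10y1 + 23y2 + 9y3 + 6y4

Subject to:
  C1: -y1 - 3y2 - y3 ≤ -2
  C2: -4y2 - 3y3 - y4 ≤ -7
  y1, y2, y3, y4 ≥ 0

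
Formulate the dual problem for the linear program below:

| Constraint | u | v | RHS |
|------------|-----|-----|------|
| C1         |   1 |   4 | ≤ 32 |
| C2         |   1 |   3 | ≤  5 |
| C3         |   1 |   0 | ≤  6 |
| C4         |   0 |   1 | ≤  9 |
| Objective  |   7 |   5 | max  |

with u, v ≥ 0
Minimize: z = 32y1 + 5y2 + 6y3 + 9y4

Subject to:
  C1: -y1 - y2 - y3 ≤ -7
  C2: -4y1 - 3y2 - y4 ≤ -5
  y1, y2, y3, y4 ≥ 0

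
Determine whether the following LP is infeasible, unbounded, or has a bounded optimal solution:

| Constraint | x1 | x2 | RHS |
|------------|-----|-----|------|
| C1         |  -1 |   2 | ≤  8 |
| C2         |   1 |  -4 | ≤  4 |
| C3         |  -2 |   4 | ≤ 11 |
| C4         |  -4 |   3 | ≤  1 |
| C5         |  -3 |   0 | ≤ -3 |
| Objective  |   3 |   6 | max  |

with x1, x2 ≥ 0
Feasible point: (1, 0) satisfies every constraint, so the LP is feasible.
Direction d = (2, 1): for each constraint row a, a·d ≤ 0 —
  (-1)(2) + (2)(1) = 0 ≤ 0
  (1)(2) + (-4)(1) = -2 ≤ 0
  (-2)(2) + (4)(1) = 0 ≤ 0
  (-4)(2) + (3)(1) = -5 ≤ 0
  (-3)(2) + (0)(1) = -6 ≤ 0
and d ≥ 0, so (1, 0) + t·d stays feasible for every t ≥ 0. Along this ray z = 3x1 + 6x2 changes by 12 per unit t, so z → +∞.

The LP is unbounded; z can be made arbitrarily large.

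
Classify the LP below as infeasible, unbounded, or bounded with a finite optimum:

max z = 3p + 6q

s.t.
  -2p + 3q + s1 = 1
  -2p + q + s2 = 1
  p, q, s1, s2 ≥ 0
Feasible point: (0, 0) satisfies every constraint, so the LP is feasible.
Direction d = (1, 0): for each constraint row a, a·d ≤ 0 —
  (-2)(1) + (3)(0) = -2 ≤ 0
  (-2)(1) + (1)(0) = -2 ≤ 0
and d ≥ 0, so (0, 0) + t·d stays feasible for every t ≥ 0. Along this ray z = 3p + 6q changes by 3 per unit t, so z → +∞.

Unbounded — the objective can increase without bound over the feasible region.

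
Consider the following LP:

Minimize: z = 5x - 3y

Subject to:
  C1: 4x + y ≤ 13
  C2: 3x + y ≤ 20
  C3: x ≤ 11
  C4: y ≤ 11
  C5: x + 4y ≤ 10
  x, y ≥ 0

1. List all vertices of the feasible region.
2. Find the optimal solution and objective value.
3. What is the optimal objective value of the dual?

1. (0, 0), (3.25, 0), (2.8, 1.8), (0, 2.5)
2. x = 0, y = 2.5, z = -7.5
3. -7.5 (by strong duality, equal to the primal optimum)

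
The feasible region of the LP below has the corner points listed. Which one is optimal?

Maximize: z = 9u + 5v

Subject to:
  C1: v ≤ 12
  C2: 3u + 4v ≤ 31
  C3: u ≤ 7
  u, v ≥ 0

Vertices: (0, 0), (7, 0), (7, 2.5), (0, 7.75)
Evaluating z = 9u + 5v at each vertex:
  (0, 0): z = 0
  (7, 0): z = 63
  (7, 2.5): z = 75.5
  (0, 7.75): z = 38.75

The largest value is z = 75.5, attained at (7, 2.5).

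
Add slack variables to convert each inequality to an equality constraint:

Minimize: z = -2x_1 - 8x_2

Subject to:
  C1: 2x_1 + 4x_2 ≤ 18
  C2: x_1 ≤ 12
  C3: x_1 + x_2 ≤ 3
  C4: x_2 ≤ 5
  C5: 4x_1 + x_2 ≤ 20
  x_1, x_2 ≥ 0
min z = -2x_1 - 8x_2

s.t.
  2x_1 + 4x_2 + s1 = 18
  x_1 + s2 = 12
  x_1 + x_2 + s3 = 3
  x_2 + s4 = 5
  4x_1 + x_2 + s5 = 20
  x_1, x_2, s1, s2, s3, s4, s5 ≥ 0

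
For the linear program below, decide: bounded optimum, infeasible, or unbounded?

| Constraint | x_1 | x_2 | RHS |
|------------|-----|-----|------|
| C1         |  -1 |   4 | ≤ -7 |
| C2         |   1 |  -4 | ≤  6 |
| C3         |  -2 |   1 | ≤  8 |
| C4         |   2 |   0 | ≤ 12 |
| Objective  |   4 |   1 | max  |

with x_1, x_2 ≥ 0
C2 requires x_1 - 4x_2 ≤ 6, while C1 (-x_1 + 4x_2 ≤ -7) is equivalent to x_1 - 4x_2 ≥ 7. Together they would need 7 ≤ x_1 - 4x_2 ≤ 6, which is impossible since 7 > 6. No point satisfies all constraints.

Infeasible — the constraint set is empty.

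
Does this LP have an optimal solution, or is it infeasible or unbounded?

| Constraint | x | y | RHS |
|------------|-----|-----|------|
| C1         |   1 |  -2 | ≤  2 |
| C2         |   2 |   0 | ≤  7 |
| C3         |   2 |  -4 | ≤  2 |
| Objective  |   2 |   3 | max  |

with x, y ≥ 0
Feasible point: (0, 0) satisfies every constraint, so the LP is feasible.
Direction d = (0, 1): for each constraint row a, a·d ≤ 0 —
  (1)(0) + (-2)(1) = -2 ≤ 0
  (2)(0) + (0)(1) = 0 ≤ 0
  (2)(0) + (-4)(1) = -4 ≤ 0
and d ≥ 0, so (0, 0) + t·d stays feasible for every t ≥ 0. Along this ray z = 2x + 3y changes by 3 per unit t, so z → +∞.

The LP is unbounded; z can be made arbitrarily large.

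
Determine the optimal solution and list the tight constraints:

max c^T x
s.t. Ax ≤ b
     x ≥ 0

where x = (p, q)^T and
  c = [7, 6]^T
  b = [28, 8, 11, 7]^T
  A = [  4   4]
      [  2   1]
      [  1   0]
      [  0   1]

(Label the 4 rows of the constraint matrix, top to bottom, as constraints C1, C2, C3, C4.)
Optimal: p = 1, q = 6
Slack at optimum:
  C1: slack = 0 (binding)
  C2: slack = 0 (binding)
  C3: slack = 10
  C4: slack = 1
  p ≥ 0: p = 1
  q ≥ 0: q = 6
Binding constraints: C1, C2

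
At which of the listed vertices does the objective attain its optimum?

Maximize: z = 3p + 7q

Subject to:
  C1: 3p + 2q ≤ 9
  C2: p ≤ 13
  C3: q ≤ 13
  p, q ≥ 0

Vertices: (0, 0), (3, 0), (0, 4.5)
Evaluating z = 3p + 7q at each vertex:
  (0, 0): z = 0
  (3, 0): z = 9
  (0, 4.5): z = 31.5

The largest value is z = 31.5, attained at (0, 4.5).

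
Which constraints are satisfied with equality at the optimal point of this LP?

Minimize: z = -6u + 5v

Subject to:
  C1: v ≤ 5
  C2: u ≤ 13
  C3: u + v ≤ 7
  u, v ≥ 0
Optimal: u = 7, v = 0
Slack at optimum:
  C1: slack = 5
  C2: slack = 6
  C3: slack = 0 (binding)
  u ≥ 0: u = 7
  v ≥ 0: v = 0 (binding)
Binding constraints: C3, v ≥ 0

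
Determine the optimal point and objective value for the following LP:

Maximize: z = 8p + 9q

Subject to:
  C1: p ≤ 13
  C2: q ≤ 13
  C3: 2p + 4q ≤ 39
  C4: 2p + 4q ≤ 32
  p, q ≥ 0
Each vertex is the intersection of two constraint boundaries that also satisfies all remaining constraints:
  p = 0 and q = 0 → (0, 0)
  p = 13 and q = 0 → (13, 0)
  p = 13 and 2p + 4q = 32 → (13, 1.5)
  2p + 4q = 32 and p = 0 → (0, 8)

Evaluating z = 8p + 9q at each vertex:
  (0, 0): z = 0
  (13, 0): z = 104
  (13, 1.5): z = 117.5
  (0, 8): z = 72

The maximum is at (13, 1.5) with z = 117.5.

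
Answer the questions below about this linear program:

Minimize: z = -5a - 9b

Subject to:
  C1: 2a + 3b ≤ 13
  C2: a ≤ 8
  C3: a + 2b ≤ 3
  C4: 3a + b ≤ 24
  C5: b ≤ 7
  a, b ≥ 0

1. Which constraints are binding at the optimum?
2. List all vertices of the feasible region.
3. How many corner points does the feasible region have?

1. C3, b ≥ 0
2. (0, 0), (3, 0), (0, 1.5)
3. 3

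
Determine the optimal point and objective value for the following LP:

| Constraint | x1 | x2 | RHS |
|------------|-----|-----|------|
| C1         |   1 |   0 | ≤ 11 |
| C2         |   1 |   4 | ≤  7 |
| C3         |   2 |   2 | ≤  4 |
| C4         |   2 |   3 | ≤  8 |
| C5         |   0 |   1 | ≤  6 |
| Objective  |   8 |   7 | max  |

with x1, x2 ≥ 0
Each vertex is the intersection of two constraint boundaries that also satisfies all remaining constraints:
  x1 = 0 and x2 = 0 → (0, 0)
  2x1 + 2x2 = 4 and x2 = 0 → (2, 0)
  x1 + 4x2 = 7 and 2x1 + 2x2 = 4 → (0.3333, 1.667)
  x1 + 4x2 = 7 and x1 = 0 → (0, 1.75)

Evaluating z = 8x1 + 7x2 at each vertex:
  (0, 0): z = 0
  (2, 0): z = 16
  (0.3333, 1.667): z = 14.33
  (0, 1.75): z = 12.25

The maximum is at (2, 0) with z = 16.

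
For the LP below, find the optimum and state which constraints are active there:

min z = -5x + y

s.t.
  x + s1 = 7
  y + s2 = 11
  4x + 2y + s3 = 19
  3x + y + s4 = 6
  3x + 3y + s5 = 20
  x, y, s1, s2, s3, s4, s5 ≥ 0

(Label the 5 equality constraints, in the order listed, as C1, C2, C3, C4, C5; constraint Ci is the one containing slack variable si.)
Optimal: x = 2, y = 0
Binding: C4, y ≥ 0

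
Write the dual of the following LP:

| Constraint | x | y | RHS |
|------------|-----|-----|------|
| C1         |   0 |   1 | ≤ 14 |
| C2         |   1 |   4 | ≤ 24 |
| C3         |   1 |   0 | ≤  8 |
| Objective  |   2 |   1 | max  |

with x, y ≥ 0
Minimize: z = 14y1 + 24y2 + 8y3

Subject to:
  C1: -y2 - y3 ≤ -2
  C2: -y1 - 4y2 ≤ -1
  y1, y2, y3 ≥ 0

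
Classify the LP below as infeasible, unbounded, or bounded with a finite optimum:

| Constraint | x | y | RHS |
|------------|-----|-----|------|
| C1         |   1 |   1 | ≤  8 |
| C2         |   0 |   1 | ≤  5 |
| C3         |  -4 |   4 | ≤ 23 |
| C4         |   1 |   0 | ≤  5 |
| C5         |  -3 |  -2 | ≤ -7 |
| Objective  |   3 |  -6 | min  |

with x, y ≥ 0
The point (0, 5) satisfies every constraint, so the LP is feasible; the constraints give x ≤ 5 and y ≤ 5, which with x, y ≥ 0 keep the feasible region inside a bounded box. A feasible, bounded LP attains a finite optimum at a vertex.

Feasible with finite optimum z* = -30 at (0, 5).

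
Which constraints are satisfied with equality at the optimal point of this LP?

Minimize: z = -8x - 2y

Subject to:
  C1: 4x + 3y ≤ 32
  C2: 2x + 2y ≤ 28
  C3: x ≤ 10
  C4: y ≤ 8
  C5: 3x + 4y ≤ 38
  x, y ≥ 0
Optimal: x = 8, y = 0
Binding: C1, y ≥ 0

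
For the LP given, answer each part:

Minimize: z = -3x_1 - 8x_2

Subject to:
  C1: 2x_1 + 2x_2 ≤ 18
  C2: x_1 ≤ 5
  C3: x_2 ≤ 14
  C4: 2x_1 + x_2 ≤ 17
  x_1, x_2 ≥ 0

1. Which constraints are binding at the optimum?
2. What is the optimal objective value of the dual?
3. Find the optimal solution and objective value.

1. C1, x_1 ≥ 0
2. -72 (by strong duality, equal to the primal optimum)
3. x_1 = 0, x_2 = 9, z = -72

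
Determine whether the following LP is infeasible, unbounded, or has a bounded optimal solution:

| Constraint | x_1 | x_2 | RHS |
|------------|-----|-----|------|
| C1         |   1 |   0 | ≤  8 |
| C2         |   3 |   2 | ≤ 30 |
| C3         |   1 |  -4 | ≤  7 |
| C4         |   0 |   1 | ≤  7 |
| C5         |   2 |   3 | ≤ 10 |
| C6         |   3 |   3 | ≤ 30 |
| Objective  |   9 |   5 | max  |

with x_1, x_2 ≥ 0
The point (5, 0) satisfies every constraint, so the LP is feasible; the constraints give x_1 ≤ 8 and x_2 ≤ 7, which with x_1, x_2 ≥ 0 keep the feasible region inside a bounded box. A feasible, bounded LP attains a finite optimum at a vertex.

Evaluating z = 9x_1 + 5x_2 at each vertex:
  (0, 0): z = 0
  (5, 0): z = 45
  (0, 3.333): z = 16.67

Feasible with finite optimum z* = 45 at (5, 0).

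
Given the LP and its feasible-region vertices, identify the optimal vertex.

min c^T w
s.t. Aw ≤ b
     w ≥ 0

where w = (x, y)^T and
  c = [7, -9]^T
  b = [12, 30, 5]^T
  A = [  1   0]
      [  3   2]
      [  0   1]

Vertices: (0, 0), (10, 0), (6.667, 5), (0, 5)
(0, 5) with z = -45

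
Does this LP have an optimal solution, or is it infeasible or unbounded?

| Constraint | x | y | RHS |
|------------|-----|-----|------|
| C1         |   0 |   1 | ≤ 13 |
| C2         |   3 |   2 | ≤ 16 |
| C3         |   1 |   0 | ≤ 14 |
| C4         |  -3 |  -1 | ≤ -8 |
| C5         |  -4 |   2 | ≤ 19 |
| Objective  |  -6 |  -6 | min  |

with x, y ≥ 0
The point (0, 8) satisfies every constraint, so the LP is feasible; the constraints give x ≤ 14 and y ≤ 13, which with x, y ≥ 0 keep the feasible region inside a bounded box. A feasible, bounded LP attains a finite optimum at a vertex.

Feasible with finite optimum z* = -48 at (0, 8).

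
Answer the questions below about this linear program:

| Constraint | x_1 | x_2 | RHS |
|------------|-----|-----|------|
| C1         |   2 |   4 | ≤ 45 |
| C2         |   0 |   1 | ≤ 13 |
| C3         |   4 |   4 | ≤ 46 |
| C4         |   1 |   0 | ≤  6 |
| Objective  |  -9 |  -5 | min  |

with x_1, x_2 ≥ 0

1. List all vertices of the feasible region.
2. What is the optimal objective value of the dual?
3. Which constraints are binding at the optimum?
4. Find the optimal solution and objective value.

1. (0, 0), (6, 0), (6, 5.5), (0.5, 11), (0, 11.25)
2. -81.5 (by strong duality, equal to the primal optimum)
3. C3, C4
4. x_1 = 6, x_2 = 5.5, z = -81.5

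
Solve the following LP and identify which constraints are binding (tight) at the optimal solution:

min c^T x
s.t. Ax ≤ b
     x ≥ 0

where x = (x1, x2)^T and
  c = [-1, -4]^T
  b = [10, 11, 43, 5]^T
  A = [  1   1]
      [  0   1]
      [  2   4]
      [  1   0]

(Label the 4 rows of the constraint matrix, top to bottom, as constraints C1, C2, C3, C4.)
Optimal: x1 = 0, x2 = 10
Slack at optimum:
  C1: slack = 0 (binding)
  C2: slack = 1
  C3: slack = 3
  C4: slack = 5
  x1 ≥ 0: x1 = 0 (binding)
  x2 ≥ 0: x2 = 10
Binding constraints: C1, x1 ≥ 0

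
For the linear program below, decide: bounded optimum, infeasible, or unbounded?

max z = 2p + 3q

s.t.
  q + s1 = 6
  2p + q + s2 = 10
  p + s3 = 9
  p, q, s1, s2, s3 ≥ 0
The point (2, 6) satisfies every constraint, so the LP is feasible; the constraints give p ≤ 9 and q ≤ 6, which with p, q ≥ 0 keep the feasible region inside a bounded box. A feasible, bounded LP attains a finite optimum at a vertex.

Evaluating z = 2p + 3q at each vertex:
  (0, 0): z = 0
  (5, 0): z = 10
  (2, 6): z = 22
  (0, 6): z = 18

Feasible with finite optimum z* = 22 at (2, 6).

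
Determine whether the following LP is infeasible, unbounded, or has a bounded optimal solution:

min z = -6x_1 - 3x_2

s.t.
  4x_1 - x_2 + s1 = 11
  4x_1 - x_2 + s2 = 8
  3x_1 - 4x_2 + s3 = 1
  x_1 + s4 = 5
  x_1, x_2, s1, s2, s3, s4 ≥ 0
Feasible point: (0, 0) satisfies every constraint, so the LP is feasible.
Direction d = (0, 1): for each constraint row a, a·d ≤ 0 —
  (4)(0) + (-1)(1) = -1 ≤ 0
  (4)(0) + (-1)(1) = -1 ≤ 0
  (3)(0) + (-4)(1) = -4 ≤ 0
  (1)(0) + (0)(1) = 0 ≤ 0
and d ≥ 0, so (0, 0) + t·d stays feasible for every t ≥ 0. Along this ray z = -6x_1 - 3x_2 changes by -3 per unit t, so z → −∞.

Unbounded — the objective can decrease without bound over the feasible region.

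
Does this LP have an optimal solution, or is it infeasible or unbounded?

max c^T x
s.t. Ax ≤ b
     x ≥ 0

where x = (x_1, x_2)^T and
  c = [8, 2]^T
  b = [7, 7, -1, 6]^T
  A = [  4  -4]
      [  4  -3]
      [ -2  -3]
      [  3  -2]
Feasible point: (0, 1) satisfies every constraint, so the LP is feasible.
Direction d = (0, 1): for each constraint row a, a·d ≤ 0 —
  (4)(0) + (-4)(1) = -4 ≤ 0
  (4)(0) + (-3)(1) = -3 ≤ 0
  (-2)(0) + (-3)(1) = -3 ≤ 0
  (3)(0) + (-2)(1) = -2 ≤ 0
and d ≥ 0, so (0, 1) + t·d stays feasible for every t ≥ 0. Along this ray z = 8x_1 + 2x_2 changes by 2 per unit t, so z → +∞.

Unbounded — the objective can increase without bound over the feasible region.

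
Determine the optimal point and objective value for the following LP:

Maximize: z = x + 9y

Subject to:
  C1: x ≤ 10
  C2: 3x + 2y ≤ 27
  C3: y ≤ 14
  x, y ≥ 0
Each vertex is the intersection of two constraint boundaries that also satisfies all remaining constraints:
  x = 0 and y = 0 → (0, 0)
  3x + 2y = 27 and y = 0 → (9, 0)
  3x + 2y = 27 and x = 0 → (0, 13.5)

Evaluating z = x + 9y at each vertex:
  (0, 0): z = 0
  (9, 0): z = 9
  (0, 13.5): z = 121.5

The maximum is at (0, 13.5) with z = 121.5.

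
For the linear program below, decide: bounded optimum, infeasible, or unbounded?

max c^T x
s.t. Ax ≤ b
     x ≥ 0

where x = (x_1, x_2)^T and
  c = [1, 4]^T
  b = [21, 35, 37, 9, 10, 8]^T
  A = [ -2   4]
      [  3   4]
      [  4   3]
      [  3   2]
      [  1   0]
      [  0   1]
The point (0, 4.5) satisfies every constraint, so the LP is feasible; the constraints give x_1 ≤ 10 and x_2 ≤ 8, which with x_1, x_2 ≥ 0 keep the feasible region inside a bounded box. A feasible, bounded LP attains a finite optimum at a vertex.

The LP has an optimal solution: (0, 4.5) with z = 18.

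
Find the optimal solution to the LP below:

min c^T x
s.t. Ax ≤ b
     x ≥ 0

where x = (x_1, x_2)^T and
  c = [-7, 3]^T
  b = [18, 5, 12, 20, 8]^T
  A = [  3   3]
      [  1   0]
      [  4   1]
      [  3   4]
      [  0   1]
Each vertex is the intersection of two constraint boundaries that also satisfies all remaining constraints:
  x_1 = 0 and x_2 = 0 → (0, 0)
  4x_1 + x_2 = 12 and x_2 = 0 → (3, 0)
  4x_1 + x_2 = 12 and 3x_1 + 4x_2 = 20 → (2.154, 3.385)
  3x_1 + 4x_2 = 20 and x_1 = 0 → (0, 5)

Evaluating z = -7x_1 + 3x_2 at each vertex:
  (0, 0): z = 0
  (3, 0): z = -21
  (2.154, 3.385): z = -4.923
  (0, 5): z = 15

The minimum is at (3, 0) with z = -21.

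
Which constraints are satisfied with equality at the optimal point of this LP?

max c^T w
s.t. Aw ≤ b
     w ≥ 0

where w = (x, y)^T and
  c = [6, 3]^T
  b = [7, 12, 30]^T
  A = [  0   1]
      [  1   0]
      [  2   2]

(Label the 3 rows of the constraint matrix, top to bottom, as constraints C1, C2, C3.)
Optimal: x = 12, y = 3
Slack at optimum:
  C1: slack = 4
  C2: slack = 0 (binding)
  C3: slack = 0 (binding)
  x ≥ 0: x = 12
  y ≥ 0: y = 3
Binding constraints: C2, C3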